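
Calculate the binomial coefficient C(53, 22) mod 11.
6

Using Lucas' theorem:
Write n=53 and k=22 in base 11:
n in base 11: [4, 9]
k in base 11: [2, 0]
C(53,22) mod 11 = ∏ C(n_i, k_i) mod 11
Digit binomials (mod 11): C(4,2) = 6; C(9,0) = 1
Product: 6 × 1 = 6 ≡ 6 (mod 11)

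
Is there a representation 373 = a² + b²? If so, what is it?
7² + 18² (a=7, b=18)

Factorization: 373 = 373
By Fermat: n is sum of two squares iff every prime p ≡ 3 (mod 4) appears to even power.
All primes ≡ 3 (mod 4) appear to even power.
Search a = 0, 1, 2, … for 373 - a² a perfect square: first hit at a = 7: 373 - 49 = 324 = 18².
373 = 7² + 18² = 49 + 324 ✓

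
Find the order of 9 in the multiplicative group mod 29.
14

29 is prime, so ord(9) divides φ(29) = 28.
Divisors of 28: 1, 2, 4, 7, 14, 28.
Repeated squaring: 9^1 ≡ 9, 9^2 ≡ 23, 9^4 ≡ 7, 9^8 ≡ 20, 9^16 ≡ 23 (mod 29).
Test 9^d mod 29 for each divisor d in increasing order:
9^1 ≡ 9
9^2 ≡ 23
9^4 ≡ 7
9^7 = 9^4·9^2·9^1 ≡ 28
9^14 = 9^8·9^4·9^2 ≡ 1  ← first divisor giving 1
The order is 14.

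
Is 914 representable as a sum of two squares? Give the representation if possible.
17² + 25² (a=17, b=25)

Factorization: 914 = 2 × 457
By Fermat: n is sum of two squares iff every prime p ≡ 3 (mod 4) appears to even power.
All primes ≡ 3 (mod 4) appear to even power.
Search a = 0, 1, 2, … for 914 - a² a perfect square: first hit at a = 17: 914 - 289 = 625 = 25².
914 = 17² + 25² = 289 + 625 ✓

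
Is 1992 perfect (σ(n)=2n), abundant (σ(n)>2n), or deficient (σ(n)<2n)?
abundant

Proper divisors of 1992: sum = 1 + 2 + 3 + 4 + 6 + 8 + 12 + 24 + 83 + 166 + 249 + 332 + 498 + 664 + 996 = 3048
Since 3048 > 1992, 1992 is abundant.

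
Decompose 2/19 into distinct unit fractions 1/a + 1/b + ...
1/10 + 1/190

Greedy algorithm:
2/19: ceiling(19/2) = 10, use 1/10
1/190: ceiling(190/1) = 190, use 1/190
Result: 2/19 = 1/10 + 1/190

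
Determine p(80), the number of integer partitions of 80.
15796476

p(n) counts ways to write n as a sum of positive integers (order ignored).
Euler's pentagonal recurrence: p(k) = p(k-1) + p(k-2) - p(k-5) - p(k-7) + p(k-12) + p(k-15) - ... (offsets j(3j∓1)/2, signs ++--, p(0)=1, p(<0)=0).
DP table for k = 0..79: p(0)=1, p(1)=1, p(2)=2, p(3)=3, p(4)=5, p(5)=7, p(6)=11, p(7)=15, p(8)=22, p(9)=30, p(10)=42, p(11)=56, p(12)=77, p(13)=101, p(14)=135, p(15)=176, p(16)=231, p(17)=297, p(18)=385, p(19)=490, p(20)=627, p(21)=792, p(22)=1002, p(23)=1255, p(24)=1575, p(25)=1958, p(26)=2436, p(27)=3010, p(28)=3718, p(29)=4565, p(30)=5604, p(31)=6842, p(32)=8349, p(33)=10143, p(34)=12310, p(35)=14883, p(36)=17977, p(37)=21637, p(38)=26015, p(39)=31185, p(40)=37338, p(41)=44583, p(42)=53174, p(43)=63261, p(44)=75175, p(45)=89134, p(46)=105558, p(47)=124754, p(48)=147273, p(49)=173525, p(50)=204226, p(51)=239943, p(52)=281589, p(53)=329931, p(54)=386155, p(55)=451276, p(56)=526823, p(57)=614154, p(58)=715220, p(59)=831820, p(60)=966467, p(61)=1121505, p(62)=1300156, p(63)=1505499, p(64)=1741630, p(65)=2012558, p(66)=2323520, p(67)=2679689, p(68)=3087735, p(69)=3554345, p(70)=4087968, p(71)=4697205, p(72)=5392783, p(73)=6185689, p(74)=7089500, p(75)=8118264, p(76)=9289091, p(77)=10619863, p(78)=12132164, p(79)=13848650.
Final step: p(80) = p(79) + p(78) - p(75) - p(73) + p(68) + p(65) - p(58) - p(54) + p(45) + p(40) - p(29) - p(23) + p(10) + p(3)
= 13848650 + 12132164 - 8118264 - 6185689 + 3087735 + 2012558 - 715220 - 386155 + 89134 + 37338 - 4565 - 1255 + 42 + 3
= 15796476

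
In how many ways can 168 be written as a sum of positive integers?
228204732751

p(n) counts ways to write n as a sum of positive integers (order ignored).
Euler's pentagonal recurrence: p(k) = p(k-1) + p(k-2) - p(k-5) - p(k-7) + p(k-12) + p(k-15) - ... (offsets j(3j∓1)/2, signs ++--, p(0)=1, p(<0)=0).
DP table for k = 0..167: p(0)=1, p(1)=1, p(2)=2, p(3)=3, p(4)=5, p(5)=7, p(6)=11, p(7)=15, p(8)=22, p(9)=30, p(10)=42, p(11)=56, p(12)=77, p(13)=101, p(14)=135, p(15)=176, p(16)=231, p(17)=297, p(18)=385, p(19)=490, p(20)=627, p(21)=792, p(22)=1002, p(23)=1255, p(24)=1575, p(25)=1958, p(26)=2436, p(27)=3010, p(28)=3718, p(29)=4565, p(30)=5604, p(31)=6842, p(32)=8349, p(33)=10143, p(34)=12310, p(35)=14883, p(36)=17977, p(37)=21637, p(38)=26015, p(39)=31185, p(40)=37338, p(41)=44583, p(42)=53174, p(43)=63261, p(44)=75175, p(45)=89134, p(46)=105558, p(47)=124754, p(48)=147273, p(49)=173525, p(50)=204226, p(51)=239943, p(52)=281589, p(53)=329931, p(54)=386155, p(55)=451276, p(56)=526823, p(57)=614154, p(58)=715220, p(59)=831820, p(60)=966467, p(61)=1121505, p(62)=1300156, p(63)=1505499, p(64)=1741630, p(65)=2012558, p(66)=2323520, p(67)=2679689, p(68)=3087735, p(69)=3554345, p(70)=4087968, p(71)=4697205, p(72)=5392783, p(73)=6185689, p(74)=7089500, p(75)=8118264, p(76)=9289091, p(77)=10619863, p(78)=12132164, p(79)=13848650, p(80)=15796476, p(81)=18004327, p(82)=20506255, p(83)=23338469, p(84)=26543660, p(85)=30167357, p(86)=34262962, p(87)=38887673, p(88)=44108109, p(89)=49995925, p(90)=56634173, p(91)=64112359, p(92)=72533807, p(93)=82010177, p(94)=92669720, p(95)=104651419, p(96)=118114304, p(97)=133230930, p(98)=150198136, p(99)=169229875, p(100)=190569292, p(101)=214481126, p(102)=241265379, p(103)=271248950, p(104)=304801365, p(105)=342325709, p(106)=384276336, p(107)=431149389, p(108)=483502844, p(109)=541946240, p(110)=607163746, p(111)=679903203, p(112)=761002156, p(113)=851376628, p(114)=952050665, p(115)=1064144451, p(116)=1188908248, p(117)=1327710076, p(118)=1482074143, p(119)=1653668665, p(120)=1844349560, p(121)=2056148051, p(122)=2291320912, p(123)=2552338241, p(124)=2841940500, p(125)=3163127352, p(126)=3519222692, p(127)=3913864295, p(128)=4351078600, p(129)=4835271870, p(130)=5371315400, p(131)=5964539504, p(132)=6620830889, p(133)=7346629512, p(134)=8149040695, p(135)=9035836076, p(136)=10015581680, p(137)=11097645016, p(138)=12292341831, p(139)=13610949895, p(140)=15065878135, p(141)=16670689208, p(142)=18440293320, p(143)=20390982757, p(144)=22540654445, p(145)=24908858009, p(146)=27517052599, p(147)=30388671978, p(148)=33549419497, p(149)=37027355200, p(150)=40853235313, p(151)=45060624582, p(152)=49686288421, p(153)=54770336324, p(154)=60356673280, p(155)=66493182097, p(156)=73232243759, p(157)=80630964769, p(158)=88751778802, p(159)=97662728555, p(160)=107438159466, p(161)=118159068427, p(162)=129913904637, p(163)=142798995930, p(164)=156919475295, p(165)=172389800255, p(166)=189334822579, p(167)=207890420102.
Final step: p(168) = p(167) + p(166) - p(163) - p(161) + p(156) + p(153) - p(146) - p(142) + p(133) + p(128) - p(117) - p(111) + p(98) + p(91) - p(76) - p(68) + p(51) + p(42) - p(23) - p(13)
= 207890420102 + 189334822579 - 142798995930 - 118159068427 + 73232243759 + 54770336324 - 27517052599 - 18440293320 + 7346629512 + 4351078600 - 1327710076 - 679903203 + 150198136 + 64112359 - 9289091 - 3087735 + 239943 + 53174 - 1255 - 101
= 228204732751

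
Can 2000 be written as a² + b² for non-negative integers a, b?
8² + 44² (a=8, b=44)

Factorization: 2000 = 2^4 × 5^3
By Fermat: n is sum of two squares iff every prime p ≡ 3 (mod 4) appears to even power.
All primes ≡ 3 (mod 4) appear to even power.
Search a = 0, 1, 2, … for 2000 - a² a perfect square: first hit at a = 8: 2000 - 64 = 1936 = 44².
2000 = 8² + 44² = 64 + 1936 ✓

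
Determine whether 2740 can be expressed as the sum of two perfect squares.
6² + 52² (a=6, b=52)

Factorization: 2740 = 2^2 × 5 × 137
By Fermat: n is sum of two squares iff every prime p ≡ 3 (mod 4) appears to even power.
All primes ≡ 3 (mod 4) appear to even power.
Search a = 0, 1, 2, … for 2740 - a² a perfect square: first hit at a = 6: 2740 - 36 = 2704 = 52².
2740 = 6² + 52² = 36 + 2704 ✓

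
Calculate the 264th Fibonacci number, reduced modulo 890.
178

Matrix identity: Q^n = [[F_(n+1), F_n], [F_n, F_(n-1)]] with Q = [[1,1],[1,0]].
n = 264 = 100001000₂. Square-and-multiply, entries mod 890:
Q^1 = [[1,1],[1,0]]
Q^2 = (Q^1)² = [[2,1],[1,1]]
Q^4 = (Q^2)² = [[5,3],[3,2]]
Q^8 = (Q^4)² = [[34,21],[21,13]]
Q^16 = (Q^8)² = [[707,97],[97,610]]
Q^33 = (Q^16)²·Q = [[657,178],[178,479]]
Q^66 = (Q^33)² = [[533,178],[178,355]]
Q^132 = (Q^66)² = [[713,534],[534,179]]
Q^264 = (Q^132)² = [[535,178],[178,357]]
F_264 mod 890 = Q^264[0][1] = 178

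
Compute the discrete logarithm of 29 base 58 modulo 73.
41

Baby-step giant-step with step n = ⌈√73⌉ = 9.
Baby steps 58^j mod 73 (j:value) for j=0..8: 0:1, 1:58, 2:6, 3:56, 4:36, 5:44, 6:70, 7:45, 8:55.
Giant-step multiplier: 58^(-9) ≡ 58^(72-9) = 58^63 ≡ 63 (mod 73).
Giant steps γ_i = 29·63^i mod 73: γ_0=29, γ_1=2, γ_2=53, γ_3=54, γ_4=44 (in table at j=5).
x = i·n + j = 4·9 + 5 = 41.
Check: 58^41 ≡ 29 (mod 73).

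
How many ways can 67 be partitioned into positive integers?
2679689

p(n) counts ways to write n as a sum of positive integers (order ignored).
Euler's pentagonal recurrence: p(k) = p(k-1) + p(k-2) - p(k-5) - p(k-7) + p(k-12) + p(k-15) - ... (offsets j(3j∓1)/2, signs ++--, p(0)=1, p(<0)=0).
DP table for k = 0..66: p(0)=1, p(1)=1, p(2)=2, p(3)=3, p(4)=5, p(5)=7, p(6)=11, p(7)=15, p(8)=22, p(9)=30, p(10)=42, p(11)=56, p(12)=77, p(13)=101, p(14)=135, p(15)=176, p(16)=231, p(17)=297, p(18)=385, p(19)=490, p(20)=627, p(21)=792, p(22)=1002, p(23)=1255, p(24)=1575, p(25)=1958, p(26)=2436, p(27)=3010, p(28)=3718, p(29)=4565, p(30)=5604, p(31)=6842, p(32)=8349, p(33)=10143, p(34)=12310, p(35)=14883, p(36)=17977, p(37)=21637, p(38)=26015, p(39)=31185, p(40)=37338, p(41)=44583, p(42)=53174, p(43)=63261, p(44)=75175, p(45)=89134, p(46)=105558, p(47)=124754, p(48)=147273, p(49)=173525, p(50)=204226, p(51)=239943, p(52)=281589, p(53)=329931, p(54)=386155, p(55)=451276, p(56)=526823, p(57)=614154, p(58)=715220, p(59)=831820, p(60)=966467, p(61)=1121505, p(62)=1300156, p(63)=1505499, p(64)=1741630, p(65)=2012558, p(66)=2323520.
Final step: p(67) = p(66) + p(65) - p(62) - p(60) + p(55) + p(52) - p(45) - p(41) + p(32) + p(27) - p(16) - p(10)
= 2323520 + 2012558 - 1300156 - 966467 + 451276 + 281589 - 89134 - 44583 + 8349 + 3010 - 231 - 42
= 2679689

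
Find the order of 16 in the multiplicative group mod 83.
41

83 is prime, so ord(16) divides φ(83) = 82.
Divisors of 82: 1, 2, 41, 82.
Repeated squaring: 16^1 ≡ 16, 16^2 ≡ 7, 16^4 ≡ 49, 16^8 ≡ 77, 16^16 ≡ 36, 16^32 ≡ 51, 16^64 ≡ 28 (mod 83).
Test 16^d mod 83 for each divisor d in increasing order:
16^1 ≡ 16
16^2 ≡ 7
16^41 = 16^32·16^8·16^1 ≡ 1  ← first divisor giving 1
The order is 41.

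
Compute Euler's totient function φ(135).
72

135 = 3^3 × 5
φ(n) = n × ∏(1 - 1/p) for each prime p dividing n
φ(135) = 135 × (1 - 1/3) × (1 - 1/5) = 72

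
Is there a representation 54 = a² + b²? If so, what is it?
Not possible

Factorization: 54 = 2 × 3^3
By Fermat: n is sum of two squares iff every prime p ≡ 3 (mod 4) appears to even power.
Prime(s) ≡ 3 (mod 4) with odd exponent: [(3, 3)]
Therefore 54 cannot be expressed as a² + b².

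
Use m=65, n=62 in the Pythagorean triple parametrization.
(381, 8060, 8069)

Euclid's formula: a = m² - n², b = 2mn, c = m² + n²
m = 65, n = 62
a = 65² - 62² = 4225 - 3844 = 381
b = 2 × 65 × 62 = 8060
c = 65² + 62² = 4225 + 3844 = 8069
Verification: 381² + 8060² = 145161 + 64963600 = 65108761 = 8069² ✓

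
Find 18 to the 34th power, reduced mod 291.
33

Repeated squaring. Binary of 34 = 100010.
18^1 ≡ 18 (mod 291); 18^2 ≡ 33 (mod 291); 18^4 ≡ 216 (mod 291); 18^8 ≡ 96 (mod 291); 18^16 ≡ 195 (mod 291); 18^32 ≡ 195 (mod 291)
18^34 = 18^2 × 18^32 ≡ 33 (mod 291)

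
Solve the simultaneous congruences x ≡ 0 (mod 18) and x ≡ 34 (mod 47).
504

Using Chinese Remainder Theorem:
M = 18 × 47 = 846
M1 = 47, M2 = 18
y1 = 47^(-1) mod 18 = 5
y2 = 18^(-1) mod 47 = 34
x = (0×47×5 + 34×18×34) mod 846 = 504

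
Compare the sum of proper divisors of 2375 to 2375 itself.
deficient

Proper divisors of 2375: sum = 1 + 5 + 19 + 25 + 95 + 125 + 475 = 745
Since 745 < 2375, 2375 is deficient.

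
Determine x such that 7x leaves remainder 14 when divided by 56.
x ≡ 2 (mod 8)

gcd(7, 56) = 7, which divides 14, so solutions exist.
Divide through by 7: x ≡ 2 (mod 8).
The coefficient of x is now 1, so x ≡ 2 (mod 8).
Check: 7 × 2 = 14 ≡ 14 (mod 56).
x ≡ 2 (mod 8), giving 7 solutions mod 56.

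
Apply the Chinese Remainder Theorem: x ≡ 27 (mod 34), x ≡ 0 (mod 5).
95

Using Chinese Remainder Theorem:
M = 34 × 5 = 170
M1 = 5, M2 = 34
y1 = 5^(-1) mod 34 = 7
y2 = 34^(-1) mod 5 = 4
x = (27×5×7 + 0×34×4) mod 170 = 95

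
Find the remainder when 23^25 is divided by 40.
23

Repeated squaring. Binary of 25 = 11001.
23^1 ≡ 23 (mod 40); 23^2 ≡ 9 (mod 40); 23^4 ≡ 1 (mod 40); 23^8 ≡ 1 (mod 40); 23^16 ≡ 1 (mod 40)
23^25 = 23^1 × 23^8 × 23^16 ≡ 23 (mod 40)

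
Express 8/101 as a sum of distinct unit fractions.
1/13 + 1/438 + 1/575094

Greedy algorithm:
8/101: ceiling(101/8) = 13, use 1/13
3/1313: ceiling(1313/3) = 438, use 1/438
1/575094: ceiling(575094/1) = 575094, use 1/575094
Result: 8/101 = 1/13 + 1/438 + 1/575094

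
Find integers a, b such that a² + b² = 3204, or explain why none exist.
30² + 48² (a=30, b=48)

Factorization: 3204 = 2^2 × 3^2 × 89
By Fermat: n is sum of two squares iff every prime p ≡ 3 (mod 4) appears to even power.
All primes ≡ 3 (mod 4) appear to even power.
Search a = 0, 1, 2, … for 3204 - a² a perfect square: first hit at a = 30: 3204 - 900 = 2304 = 48².
3204 = 30² + 48² = 900 + 2304 ✓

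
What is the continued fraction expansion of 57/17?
[3; 2, 1, 5]

Euclidean algorithm steps:
57 = 3 × 17 + 6
17 = 2 × 6 + 5
6 = 1 × 5 + 1
5 = 5 × 1 + 0
Continued fraction: [3; 2, 1, 5]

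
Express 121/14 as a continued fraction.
[8; 1, 1, 1, 4]

Euclidean algorithm steps:
121 = 8 × 14 + 9
14 = 1 × 9 + 5
9 = 1 × 5 + 4
5 = 1 × 4 + 1
4 = 4 × 1 + 0
Continued fraction: [8; 1, 1, 1, 4]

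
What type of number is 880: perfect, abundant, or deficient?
abundant

Proper divisors of 880: sum = 1 + 2 + 4 + 5 + 8 + 10 + 11 + 16 + ... + 110 + 176 + 220 + 440 (19 divisors) = 1352
Since 1352 > 880, 880 is abundant.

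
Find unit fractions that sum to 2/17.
1/9 + 1/153

Greedy algorithm:
2/17: ceiling(17/2) = 9, use 1/9
1/153: ceiling(153/1) = 153, use 1/153
Result: 2/17 = 1/9 + 1/153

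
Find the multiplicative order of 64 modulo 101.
50

101 is prime, so ord(64) divides φ(101) = 100.
Divisors of 100: 1, 2, 4, 5, 10, 20, 25, 50, 100.
Repeated squaring: 64^1 ≡ 64, 64^2 ≡ 56, 64^4 ≡ 5, 64^8 ≡ 25, 64^16 ≡ 19, 64^32 ≡ 58, 64^64 ≡ 31 (mod 101).
Test 64^d mod 101 for each divisor d in increasing order:
64^1 ≡ 64
64^2 ≡ 56
64^4 ≡ 5
64^5 = 64^4·64^1 ≡ 17
64^10 = 64^8·64^2 ≡ 87
64^20 = 64^16·64^4 ≡ 95
64^25 = 64^16·64^8·64^1 ≡ 100
64^50 = 64^32·64^16·64^2 ≡ 1  ← first divisor giving 1
The order is 50.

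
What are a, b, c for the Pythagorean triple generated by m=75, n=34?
(4469, 5100, 6781)

Euclid's formula: a = m² - n², b = 2mn, c = m² + n²
m = 75, n = 34
a = 75² - 34² = 5625 - 1156 = 4469
b = 2 × 75 × 34 = 5100
c = 75² + 34² = 5625 + 1156 = 6781
Verification: 4469² + 5100² = 19971961 + 26010000 = 45981961 = 6781² ✓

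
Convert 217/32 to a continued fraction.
[6; 1, 3, 1, 1, 3]

Euclidean algorithm steps:
217 = 6 × 32 + 25
32 = 1 × 25 + 7
25 = 3 × 7 + 4
7 = 1 × 4 + 3
4 = 1 × 3 + 1
3 = 3 × 1 + 0
Continued fraction: [6; 1, 3, 1, 1, 3]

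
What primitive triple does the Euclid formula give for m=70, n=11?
(4779, 1540, 5021)

Euclid's formula: a = m² - n², b = 2mn, c = m² + n²
m = 70, n = 11
a = 70² - 11² = 4900 - 121 = 4779
b = 2 × 70 × 11 = 1540
c = 70² + 11² = 4900 + 121 = 5021
Verification: 4779² + 1540² = 22838841 + 2371600 = 25210441 = 5021² ✓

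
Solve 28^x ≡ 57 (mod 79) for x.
21

Baby-step giant-step with step n = ⌈√79⌉ = 9.
Baby steps 28^j mod 79 (j:value) for j=0..8: 0:1, 1:28, 2:73, 3:69, 4:36, 5:60, 6:21, 7:35, 8:32.
Giant-step multiplier: 28^(-9) ≡ 28^(78-9) = 28^69 ≡ 41 (mod 79).
Giant steps γ_i = 57·41^i mod 79: γ_0=57, γ_1=46, γ_2=69 (in table at j=3).
x = i·n + j = 2·9 + 3 = 21.
Check: 28^21 ≡ 57 (mod 79).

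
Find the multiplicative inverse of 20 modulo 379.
19

gcd(20, 379) = 1, so the inverse exists.
Extended Euclidean algorithm on (379, 20):
379 = 18 × 20 + 19  ⟹  19 = (1)·379 + (-18)·20
20 = 1 × 19 + 1  ⟹  1 = (-1)·379 + (19)·20
So (19)·20 ≡ 1 (mod 379), i.e. 20^(-1) ≡ 19 (mod 379).
Check: 20 × 19 = 380 ≡ 1 (mod 379)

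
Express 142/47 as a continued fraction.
[3; 47]

Euclidean algorithm steps:
142 = 3 × 47 + 1
47 = 47 × 1 + 0
Continued fraction: [3; 47]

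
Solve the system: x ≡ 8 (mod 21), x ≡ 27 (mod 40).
827

Using Chinese Remainder Theorem:
M = 21 × 40 = 840
M1 = 40, M2 = 21
y1 = 40^(-1) mod 21 = 10
y2 = 21^(-1) mod 40 = 21
x = (8×40×10 + 27×21×21) mod 840 = 827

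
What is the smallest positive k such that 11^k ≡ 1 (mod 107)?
53

107 is prime, so ord(11) divides φ(107) = 106.
Divisors of 106: 1, 2, 53, 106.
Repeated squaring: 11^1 ≡ 11, 11^2 ≡ 14, 11^4 ≡ 89, 11^8 ≡ 3, 11^16 ≡ 9, 11^32 ≡ 81, 11^64 ≡ 34 (mod 107).
Test 11^d mod 107 for each divisor d in increasing order:
11^1 ≡ 11
11^2 ≡ 14
11^53 = 11^32·11^16·11^4·11^1 ≡ 1  ← first divisor giving 1
The order is 53.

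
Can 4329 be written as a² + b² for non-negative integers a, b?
27² + 60² (a=27, b=60)

Factorization: 4329 = 3^2 × 13 × 37
By Fermat: n is sum of two squares iff every prime p ≡ 3 (mod 4) appears to even power.
All primes ≡ 3 (mod 4) appear to even power.
Search a = 0, 1, 2, … for 4329 - a² a perfect square: first hit at a = 27: 4329 - 729 = 3600 = 60².
4329 = 27² + 60² = 729 + 3600 ✓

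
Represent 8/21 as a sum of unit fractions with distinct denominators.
1/3 + 1/21

Greedy algorithm:
8/21: ceiling(21/8) = 3, use 1/3
1/21: ceiling(21/1) = 21, use 1/21
Result: 8/21 = 1/3 + 1/21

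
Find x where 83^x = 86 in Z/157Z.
106

Baby-step giant-step with step n = ⌈√157⌉ = 13.
Baby steps 83^j mod 157 (j:value) for j=0..12: 0:1, 1:83, 2:138, 3:150, 4:47, 5:133, 6:49, 7:142, 8:11, 9:128, 10:105, 11:80, 12:46.
Giant-step multiplier: 83^(-13) ≡ 83^(156-13) = 83^143 ≡ 22 (mod 157).
Giant steps γ_i = 86·22^i mod 157: γ_0=86, γ_1=8, γ_2=19, γ_3=104, γ_4=90, γ_5=96, γ_6=71, γ_7=149, γ_8=138 (in table at j=2).
x = i·n + j = 8·13 + 2 = 106.
Check: 83^106 ≡ 86 (mod 157).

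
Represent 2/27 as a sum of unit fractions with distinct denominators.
1/14 + 1/378

Greedy algorithm:
2/27: ceiling(27/2) = 14, use 1/14
1/378: ceiling(378/1) = 378, use 1/378
Result: 2/27 = 1/14 + 1/378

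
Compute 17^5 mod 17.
0

Repeated squaring. Binary of 5 = 101.
17^1 ≡ 0 (mod 17); 17^2 ≡ 0 (mod 17); 17^4 ≡ 0 (mod 17)
17^5 = 17^1 × 17^4 ≡ 0 (mod 17)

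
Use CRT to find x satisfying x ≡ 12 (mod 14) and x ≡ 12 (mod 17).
12

Using Chinese Remainder Theorem:
M = 14 × 17 = 238
M1 = 17, M2 = 14
y1 = 17^(-1) mod 14 = 5
y2 = 14^(-1) mod 17 = 11
x = (12×17×5 + 12×14×11) mod 238 = 12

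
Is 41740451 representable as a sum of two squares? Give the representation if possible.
Not possible

Factorization: 41740451 = 73 × 83^3
By Fermat: n is sum of two squares iff every prime p ≡ 3 (mod 4) appears to even power.
Prime(s) ≡ 3 (mod 4) with odd exponent: [(83, 3)]
Therefore 41740451 cannot be expressed as a² + b².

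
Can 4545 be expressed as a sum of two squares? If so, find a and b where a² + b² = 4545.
24² + 63² (a=24, b=63)

Factorization: 4545 = 3^2 × 5 × 101
By Fermat: n is sum of two squares iff every prime p ≡ 3 (mod 4) appears to even power.
All primes ≡ 3 (mod 4) appear to even power.
Search a = 0, 1, 2, … for 4545 - a² a perfect square: first hit at a = 24: 4545 - 576 = 3969 = 63².
4545 = 24² + 63² = 576 + 3969 ✓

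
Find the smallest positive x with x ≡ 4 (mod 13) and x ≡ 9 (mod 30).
69

Using Chinese Remainder Theorem:
M = 13 × 30 = 390
M1 = 30, M2 = 13
y1 = 30^(-1) mod 13 = 10
y2 = 13^(-1) mod 30 = 7
x = (4×30×10 + 9×13×7) mod 390 = 69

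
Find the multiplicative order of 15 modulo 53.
13

53 is prime, so ord(15) divides φ(53) = 52.
Divisors of 52: 1, 2, 4, 13, 26, 52.
Repeated squaring: 15^1 ≡ 15, 15^2 ≡ 13, 15^4 ≡ 10, 15^8 ≡ 47, 15^16 ≡ 36, 15^32 ≡ 24 (mod 53).
Test 15^d mod 53 for each divisor d in increasing order:
15^1 ≡ 15
15^2 ≡ 13
15^4 ≡ 10
15^13 = 15^8·15^4·15^1 ≡ 1  ← first divisor giving 1
The order is 13.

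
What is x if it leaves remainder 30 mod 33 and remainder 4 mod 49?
690

Using Chinese Remainder Theorem:
M = 33 × 49 = 1617
M1 = 49, M2 = 33
y1 = 49^(-1) mod 33 = 31
y2 = 33^(-1) mod 49 = 3
x = (30×49×31 + 4×33×3) mod 1617 = 690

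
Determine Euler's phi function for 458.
228

458 = 2 × 229
φ(n) = n × ∏(1 - 1/p) for each prime p dividing n
φ(458) = 458 × (1 - 1/2) × (1 - 1/229) = 228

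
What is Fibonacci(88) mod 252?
231

Matrix identity: Q^n = [[F_(n+1), F_n], [F_n, F_(n-1)]] with Q = [[1,1],[1,0]].
n = 88 = 1011000₂. Square-and-multiply, entries mod 252:
Q^1 = [[1,1],[1,0]]
Q^2 = (Q^1)² = [[2,1],[1,1]]
Q^5 = (Q^2)²·Q = [[8,5],[5,3]]
Q^11 = (Q^5)²·Q = [[144,89],[89,55]]
Q^22 = (Q^11)² = [[181,71],[71,110]]
Q^44 = (Q^22)² = [[2,249],[249,5]]
Q^88 = (Q^44)² = [[13,231],[231,34]]
F_88 mod 252 = Q^88[0][1] = 231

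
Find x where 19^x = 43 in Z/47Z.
33

Baby-step giant-step with step n = ⌈√47⌉ = 7.
Baby steps 19^j mod 47 (j:value) for j=0..6: 0:1, 1:19, 2:32, 3:44, 4:37, 5:45, 6:9.
Giant-step multiplier: 19^(-7) ≡ 19^(46-7) = 19^39 ≡ 11 (mod 47).
Giant steps γ_i = 43·11^i mod 47: γ_0=43, γ_1=3, γ_2=33, γ_3=34, γ_4=45 (in table at j=5).
x = i·n + j = 4·7 + 5 = 33.
Check: 19^33 ≡ 43 (mod 47).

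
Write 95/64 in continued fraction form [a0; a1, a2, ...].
[1; 2, 15, 2]

Euclidean algorithm steps:
95 = 1 × 64 + 31
64 = 2 × 31 + 2
31 = 15 × 2 + 1
2 = 2 × 1 + 0
Continued fraction: [1; 2, 15, 2]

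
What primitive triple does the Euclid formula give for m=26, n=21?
(235, 1092, 1117)

Euclid's formula: a = m² - n², b = 2mn, c = m² + n²
m = 26, n = 21
a = 26² - 21² = 676 - 441 = 235
b = 2 × 26 × 21 = 1092
c = 26² + 21² = 676 + 441 = 1117
Verification: 235² + 1092² = 55225 + 1192464 = 1247689 = 1117² ✓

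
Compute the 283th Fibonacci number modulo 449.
286

Matrix identity: Q^n = [[F_(n+1), F_n], [F_n, F_(n-1)]] with Q = [[1,1],[1,0]].
n = 283 = 100011011₂. Square-and-multiply, entries mod 449:
Q^1 = [[1,1],[1,0]]
Q^2 = (Q^1)² = [[2,1],[1,1]]
Q^4 = (Q^2)² = [[5,3],[3,2]]
Q^8 = (Q^4)² = [[34,21],[21,13]]
Q^17 = (Q^8)²·Q = [[339,250],[250,89]]
Q^35 = (Q^17)²·Q = [[204,66],[66,138]]
Q^70 = (Q^35)² = [[174,122],[122,52]]
Q^141 = (Q^70)²·Q = [[443,260],[260,183]]
Q^283 = (Q^141)²·Q = [[59,286],[286,222]]
F_283 mod 449 = Q^283[0][1] = 286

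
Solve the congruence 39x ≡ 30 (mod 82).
x ≡ 26 (mod 82)

gcd(39, 82) = 1, which divides 30, so solutions exist.
Find 39^(-1) mod 82 by the extended Euclidean algorithm:
82 = 2 × 39 + 4  ⟹  4 = (1)·82 + (-2)·39
39 = 9 × 4 + 3  ⟹  3 = (-9)·82 + (19)·39
4 = 1 × 3 + 1  ⟹  1 = (10)·82 + (-21)·39
So (-21)·39 ≡ 1 (mod 82), i.e. 39^(-1) ≡ -21 ≡ 61 (mod 82).
x ≡ 61 × 30 = 1830 ≡ 26 (mod 82).
Check: 39 × 26 = 1014 ≡ 30 (mod 82).
Unique solution: x ≡ 26 (mod 82)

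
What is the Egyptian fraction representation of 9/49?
1/6 + 1/59 + 1/17346

Greedy algorithm:
9/49: ceiling(49/9) = 6, use 1/6
5/294: ceiling(294/5) = 59, use 1/59
1/17346: ceiling(17346/1) = 17346, use 1/17346
Result: 9/49 = 1/6 + 1/59 + 1/17346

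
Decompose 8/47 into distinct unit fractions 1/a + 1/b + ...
1/6 + 1/282

Greedy algorithm:
8/47: ceiling(47/8) = 6, use 1/6
1/282: ceiling(282/1) = 282, use 1/282
Result: 8/47 = 1/6 + 1/282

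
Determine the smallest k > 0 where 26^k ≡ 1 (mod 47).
46

47 is prime, so ord(26) divides φ(47) = 46.
Divisors of 46: 1, 2, 23, 46.
Repeated squaring: 26^1 ≡ 26, 26^2 ≡ 18, 26^4 ≡ 42, 26^8 ≡ 25, 26^16 ≡ 14, 26^32 ≡ 8 (mod 47).
Test 26^d mod 47 for each divisor d in increasing order:
26^1 ≡ 26
26^2 ≡ 18
26^23 = 26^16·26^4·26^2·26^1 ≡ 46
26^46 = 26^32·26^8·26^4·26^2 ≡ 1  ← first divisor giving 1
The order is 46.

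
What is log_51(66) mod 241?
89

Baby-step giant-step with step n = ⌈√241⌉ = 16.
Baby steps 51^j mod 241 (j:value) for j=0..15: 0:1, 1:51, 2:191, 3:101, 4:90, 5:11, 6:79, 7:173, 8:147, 9:26, 10:121, 11:146, 12:216, 13:171, 14:45, 15:126.
Giant-step multiplier: 51^(-16) ≡ 51^(240-16) = 51^224 ≡ 119 (mod 241).
Giant steps γ_i = 66·119^i mod 241: γ_0=66, γ_1=142, γ_2=28, γ_3=199, γ_4=63, γ_5=26 (in table at j=9).
x = i·n + j = 5·16 + 9 = 89.
Check: 51^89 ≡ 66 (mod 241).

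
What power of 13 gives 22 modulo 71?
53

Baby-step giant-step with step n = ⌈√71⌉ = 9.
Baby steps 13^j mod 71 (j:value) for j=0..8: 0:1, 1:13, 2:27, 3:67, 4:19, 5:34, 6:16, 7:66, 8:6.
Giant-step multiplier: 13^(-9) ≡ 13^(70-9) = 13^61 ≡ 61 (mod 71).
Giant steps γ_i = 22·61^i mod 71: γ_0=22, γ_1=64, γ_2=70, γ_3=10, γ_4=42, γ_5=6 (in table at j=8).
x = i·n + j = 5·9 + 8 = 53.
Check: 13^53 ≡ 22 (mod 71).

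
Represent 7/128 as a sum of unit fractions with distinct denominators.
1/19 + 1/487 + 1/394795 + 1/467588881280

Greedy algorithm:
7/128: ceiling(128/7) = 19, use 1/19
5/2432: ceiling(2432/5) = 487, use 1/487
3/1184384: ceiling(1184384/3) = 394795, use 1/394795
1/467588881280: ceiling(467588881280/1) = 467588881280, use 1/467588881280
Result: 7/128 = 1/19 + 1/487 + 1/394795 + 1/467588881280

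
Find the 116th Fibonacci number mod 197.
97

Matrix identity: Q^n = [[F_(n+1), F_n], [F_n, F_(n-1)]] with Q = [[1,1],[1,0]].
n = 116 = 1110100₂. Square-and-multiply, entries mod 197:
Q^1 = [[1,1],[1,0]]
Q^3 = (Q^1)²·Q = [[3,2],[2,1]]
Q^7 = (Q^3)²·Q = [[21,13],[13,8]]
Q^14 = (Q^7)² = [[19,180],[180,36]]
Q^29 = (Q^14)²·Q = [[109,59],[59,50]]
Q^58 = (Q^29)² = [[193,122],[122,71]]
Q^116 = (Q^58)² = [[125,97],[97,28]]
F_116 mod 197 = Q^116[0][1] = 97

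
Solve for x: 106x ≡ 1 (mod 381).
133

gcd(106, 381) = 1, so the inverse exists.
Extended Euclidean algorithm on (381, 106):
381 = 3 × 106 + 63  ⟹  63 = (1)·381 + (-3)·106
106 = 1 × 63 + 43  ⟹  43 = (-1)·381 + (4)·106
63 = 1 × 43 + 20  ⟹  20 = (2)·381 + (-7)·106
43 = 2 × 20 + 3  ⟹  3 = (-5)·381 + (18)·106
20 = 6 × 3 + 2  ⟹  2 = (32)·381 + (-115)·106
3 = 1 × 2 + 1  ⟹  1 = (-37)·381 + (133)·106
So (133)·106 ≡ 1 (mod 381), i.e. 106^(-1) ≡ 133 (mod 381).
Check: 106 × 133 = 14098 ≡ 1 (mod 381)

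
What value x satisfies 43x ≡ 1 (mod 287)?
267

gcd(43, 287) = 1, so the inverse exists.
Extended Euclidean algorithm on (287, 43):
287 = 6 × 43 + 29  ⟹  29 = (1)·287 + (-6)·43
43 = 1 × 29 + 14  ⟹  14 = (-1)·287 + (7)·43
29 = 2 × 14 + 1  ⟹  1 = (3)·287 + (-20)·43
So (-20)·43 ≡ 1 (mod 287), i.e. 43^(-1) ≡ -20 ≡ 267 (mod 287).
Check: 43 × 267 = 11481 ≡ 1 (mod 287)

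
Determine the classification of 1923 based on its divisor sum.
deficient

Proper divisors of 1923: sum = 1 + 3 + 641 = 645
Since 645 < 1923, 1923 is deficient.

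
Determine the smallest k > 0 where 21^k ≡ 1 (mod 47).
23

47 is prime, so ord(21) divides φ(47) = 46.
Divisors of 46: 1, 2, 23, 46.
Repeated squaring: 21^1 ≡ 21, 21^2 ≡ 18, 21^4 ≡ 42, 21^8 ≡ 25, 21^16 ≡ 14, 21^32 ≡ 8 (mod 47).
Test 21^d mod 47 for each divisor d in increasing order:
21^1 ≡ 21
21^2 ≡ 18
21^23 = 21^16·21^4·21^2·21^1 ≡ 1  ← first divisor giving 1
The order is 23.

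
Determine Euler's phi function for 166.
82

166 = 2 × 83
φ(n) = n × ∏(1 - 1/p) for each prime p dividing n
φ(166) = 166 × (1 - 1/2) × (1 - 1/83) = 82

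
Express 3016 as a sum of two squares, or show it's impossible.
10² + 54² (a=10, b=54)

Factorization: 3016 = 2^3 × 13 × 29
By Fermat: n is sum of two squares iff every prime p ≡ 3 (mod 4) appears to even power.
All primes ≡ 3 (mod 4) appear to even power.
Search a = 0, 1, 2, … for 3016 - a² a perfect square: first hit at a = 10: 3016 - 100 = 2916 = 54².
3016 = 10² + 54² = 100 + 2916 ✓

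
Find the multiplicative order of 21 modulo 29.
28

29 is prime, so ord(21) divides φ(29) = 28.
Divisors of 28: 1, 2, 4, 7, 14, 28.
Repeated squaring: 21^1 ≡ 21, 21^2 ≡ 6, 21^4 ≡ 7, 21^8 ≡ 20, 21^16 ≡ 23 (mod 29).
Test 21^d mod 29 for each divisor d in increasing order:
21^1 ≡ 21
21^2 ≡ 6
21^4 ≡ 7
21^7 = 21^4·21^2·21^1 ≡ 12
21^14 = 21^8·21^4·21^2 ≡ 28
21^28 = 21^16·21^8·21^4 ≡ 1  ← first divisor giving 1
The order is 28.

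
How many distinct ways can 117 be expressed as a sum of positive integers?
1327710076

p(n) counts ways to write n as a sum of positive integers (order ignored).
Euler's pentagonal recurrence: p(k) = p(k-1) + p(k-2) - p(k-5) - p(k-7) + p(k-12) + p(k-15) - ... (offsets j(3j∓1)/2, signs ++--, p(0)=1, p(<0)=0).
DP table for k = 0..116: p(0)=1, p(1)=1, p(2)=2, p(3)=3, p(4)=5, p(5)=7, p(6)=11, p(7)=15, p(8)=22, p(9)=30, p(10)=42, p(11)=56, p(12)=77, p(13)=101, p(14)=135, p(15)=176, p(16)=231, p(17)=297, p(18)=385, p(19)=490, p(20)=627, p(21)=792, p(22)=1002, p(23)=1255, p(24)=1575, p(25)=1958, p(26)=2436, p(27)=3010, p(28)=3718, p(29)=4565, p(30)=5604, p(31)=6842, p(32)=8349, p(33)=10143, p(34)=12310, p(35)=14883, p(36)=17977, p(37)=21637, p(38)=26015, p(39)=31185, p(40)=37338, p(41)=44583, p(42)=53174, p(43)=63261, p(44)=75175, p(45)=89134, p(46)=105558, p(47)=124754, p(48)=147273, p(49)=173525, p(50)=204226, p(51)=239943, p(52)=281589, p(53)=329931, p(54)=386155, p(55)=451276, p(56)=526823, p(57)=614154, p(58)=715220, p(59)=831820, p(60)=966467, p(61)=1121505, p(62)=1300156, p(63)=1505499, p(64)=1741630, p(65)=2012558, p(66)=2323520, p(67)=2679689, p(68)=3087735, p(69)=3554345, p(70)=4087968, p(71)=4697205, p(72)=5392783, p(73)=6185689, p(74)=7089500, p(75)=8118264, p(76)=9289091, p(77)=10619863, p(78)=12132164, p(79)=13848650, p(80)=15796476, p(81)=18004327, p(82)=20506255, p(83)=23338469, p(84)=26543660, p(85)=30167357, p(86)=34262962, p(87)=38887673, p(88)=44108109, p(89)=49995925, p(90)=56634173, p(91)=64112359, p(92)=72533807, p(93)=82010177, p(94)=92669720, p(95)=104651419, p(96)=118114304, p(97)=133230930, p(98)=150198136, p(99)=169229875, p(100)=190569292, p(101)=214481126, p(102)=241265379, p(103)=271248950, p(104)=304801365, p(105)=342325709, p(106)=384276336, p(107)=431149389, p(108)=483502844, p(109)=541946240, p(110)=607163746, p(111)=679903203, p(112)=761002156, p(113)=851376628, p(114)=952050665, p(115)=1064144451, p(116)=1188908248.
Final step: p(117) = p(116) + p(115) - p(112) - p(110) + p(105) + p(102) - p(95) - p(91) + p(82) + p(77) - p(66) - p(60) + p(47) + p(40) - p(25) - p(17) + p(0)
= 1188908248 + 1064144451 - 761002156 - 607163746 + 342325709 + 241265379 - 104651419 - 64112359 + 20506255 + 10619863 - 2323520 - 966467 + 124754 + 37338 - 1958 - 297 + 1
= 1327710076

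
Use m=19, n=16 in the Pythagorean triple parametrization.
(105, 608, 617)

Euclid's formula: a = m² - n², b = 2mn, c = m² + n²
m = 19, n = 16
a = 19² - 16² = 361 - 256 = 105
b = 2 × 19 × 16 = 608
c = 19² + 16² = 361 + 256 = 617
Verification: 105² + 608² = 11025 + 369664 = 380689 = 617² ✓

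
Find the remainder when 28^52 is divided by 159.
1

Repeated squaring. Binary of 52 = 110100.
28^1 ≡ 28 (mod 159); 28^2 ≡ 148 (mod 159); 28^4 ≡ 121 (mod 159); 28^8 ≡ 13 (mod 159); 28^16 ≡ 10 (mod 159); 28^32 ≡ 100 (mod 159)
28^52 = 28^4 × 28^16 × 28^32 ≡ 1 (mod 159)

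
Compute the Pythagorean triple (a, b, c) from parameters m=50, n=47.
(291, 4700, 4709)

Euclid's formula: a = m² - n², b = 2mn, c = m² + n²
m = 50, n = 47
a = 50² - 47² = 2500 - 2209 = 291
b = 2 × 50 × 47 = 4700
c = 50² + 47² = 2500 + 2209 = 4709
Verification: 291² + 4700² = 84681 + 22090000 = 22174681 = 4709² ✓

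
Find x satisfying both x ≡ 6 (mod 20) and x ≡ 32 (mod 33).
626

Using Chinese Remainder Theorem:
M = 20 × 33 = 660
M1 = 33, M2 = 20
y1 = 33^(-1) mod 20 = 17
y2 = 20^(-1) mod 33 = 5
x = (6×33×17 + 32×20×5) mod 660 = 626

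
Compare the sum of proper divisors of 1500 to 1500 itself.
abundant

Proper divisors of 1500: sum = 1 + 2 + 3 + 4 + 5 + 6 + 10 + 12 + ... + 300 + 375 + 500 + 750 (23 divisors) = 2868
Since 2868 > 1500, 1500 is abundant.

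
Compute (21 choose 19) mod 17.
6

Using Lucas' theorem:
Write n=21 and k=19 in base 17:
n in base 17: [1, 4]
k in base 17: [1, 2]
C(21,19) mod 17 = ∏ C(n_i, k_i) mod 17
Digit binomials (mod 17): C(1,1) = 1; C(4,2) = 6
Product: 1 × 6 = 6 ≡ 6 (mod 17)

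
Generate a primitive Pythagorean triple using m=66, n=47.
(2147, 6204, 6565)

Euclid's formula: a = m² - n², b = 2mn, c = m² + n²
m = 66, n = 47
a = 66² - 47² = 4356 - 2209 = 2147
b = 2 × 66 × 47 = 6204
c = 66² + 47² = 4356 + 2209 = 6565
Verification: 2147² + 6204² = 4609609 + 38489616 = 43099225 = 6565² ✓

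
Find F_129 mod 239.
189

Matrix identity: Q^n = [[F_(n+1), F_n], [F_n, F_(n-1)]] with Q = [[1,1],[1,0]].
n = 129 = 10000001₂. Square-and-multiply, entries mod 239:
Q^1 = [[1,1],[1,0]]
Q^2 = (Q^1)² = [[2,1],[1,1]]
Q^4 = (Q^2)² = [[5,3],[3,2]]
Q^8 = (Q^4)² = [[34,21],[21,13]]
Q^16 = (Q^8)² = [[163,31],[31,132]]
Q^32 = (Q^16)² = [[45,63],[63,221]]
Q^64 = (Q^32)² = [[19,28],[28,230]]
Q^129 = (Q^64)²·Q = [[230,189],[189,41]]
F_129 mod 239 = Q^129[0][1] = 189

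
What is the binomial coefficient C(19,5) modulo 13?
6

Using Lucas' theorem:
Write n=19 and k=5 in base 13:
n in base 13: [1, 6]
k in base 13: [0, 5]
C(19,5) mod 13 = ∏ C(n_i, k_i) mod 13
Digit binomials (mod 13): C(1,0) = 1; C(6,5) = 6
Product: 1 × 6 = 6 ≡ 6 (mod 13)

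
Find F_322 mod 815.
481

Matrix identity: Q^n = [[F_(n+1), F_n], [F_n, F_(n-1)]] with Q = [[1,1],[1,0]].
n = 322 = 101000010₂. Square-and-multiply, entries mod 815:
Q^1 = [[1,1],[1,0]]
Q^2 = (Q^1)² = [[2,1],[1,1]]
Q^5 = (Q^2)²·Q = [[8,5],[5,3]]
Q^10 = (Q^5)² = [[89,55],[55,34]]
Q^20 = (Q^10)² = [[351,245],[245,106]]
Q^40 = (Q^20)² = [[666,310],[310,356]]
Q^80 = (Q^40)² = [[126,600],[600,341]]
Q^161 = (Q^80)²·Q = [[1,161],[161,655]]
Q^322 = (Q^161)² = [[657,481],[481,176]]
F_322 mod 815 = Q^322[0][1] = 481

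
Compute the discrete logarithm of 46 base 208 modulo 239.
95

Baby-step giant-step with step n = ⌈√239⌉ = 16.
Baby steps 208^j mod 239 (j:value) for j=0..15: 0:1, 1:208, 2:5, 3:84, 4:25, 5:181, 6:125, 7:188, 8:147, 9:223, 10:18, 11:159, 12:90, 13:78, 14:211, 15:151.
Giant-step multiplier: 208^(-16) ≡ 208^(238-16) = 208^222 ≡ 169 (mod 239).
Giant steps γ_i = 46·169^i mod 239: γ_0=46, γ_1=126, γ_2=23, γ_3=63, γ_4=131, γ_5=151 (in table at j=15).
x = i·n + j = 5·16 + 15 = 95.
Check: 208^95 ≡ 46 (mod 239).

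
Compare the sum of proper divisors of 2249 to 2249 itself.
deficient

Proper divisors of 2249: sum = 1 + 13 + 173 = 187
Since 187 < 2249, 2249 is deficient.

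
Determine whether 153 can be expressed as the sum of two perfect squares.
3² + 12² (a=3, b=12)

Factorization: 153 = 3^2 × 17
By Fermat: n is sum of two squares iff every prime p ≡ 3 (mod 4) appears to even power.
All primes ≡ 3 (mod 4) appear to even power.
Search a = 0, 1, 2, … for 153 - a² a perfect square: first hit at a = 3: 153 - 9 = 144 = 12².
153 = 3² + 12² = 9 + 144 ✓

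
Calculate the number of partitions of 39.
31185

p(n) counts ways to write n as a sum of positive integers (order ignored).
Euler's pentagonal recurrence: p(k) = p(k-1) + p(k-2) - p(k-5) - p(k-7) + p(k-12) + p(k-15) - ... (offsets j(3j∓1)/2, signs ++--, p(0)=1, p(<0)=0).
DP table for k = 0..38: p(0)=1, p(1)=1, p(2)=2, p(3)=3, p(4)=5, p(5)=7, p(6)=11, p(7)=15, p(8)=22, p(9)=30, p(10)=42, p(11)=56, p(12)=77, p(13)=101, p(14)=135, p(15)=176, p(16)=231, p(17)=297, p(18)=385, p(19)=490, p(20)=627, p(21)=792, p(22)=1002, p(23)=1255, p(24)=1575, p(25)=1958, p(26)=2436, p(27)=3010, p(28)=3718, p(29)=4565, p(30)=5604, p(31)=6842, p(32)=8349, p(33)=10143, p(34)=12310, p(35)=14883, p(36)=17977, p(37)=21637, p(38)=26015.
Final step: p(39) = p(38) + p(37) - p(34) - p(32) + p(27) + p(24) - p(17) - p(13) + p(4)
= 26015 + 21637 - 12310 - 8349 + 3010 + 1575 - 297 - 101 + 5
= 31185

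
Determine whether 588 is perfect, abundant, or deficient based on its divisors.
abundant

Proper divisors of 588: sum = 1 + 2 + 3 + 4 + 6 + 7 + 12 + 14 + ... + 98 + 147 + 196 + 294 (17 divisors) = 1008
Since 1008 > 588, 588 is abundant.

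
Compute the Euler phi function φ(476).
192

476 = 2^2 × 7 × 17
φ(n) = n × ∏(1 - 1/p) for each prime p dividing n
φ(476) = 476 × (1 - 1/2) × (1 - 1/7) × (1 - 1/17) = 192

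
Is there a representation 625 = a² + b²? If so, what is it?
0² + 25² (a=0, b=25)

Factorization: 625 = 5^4
By Fermat: n is sum of two squares iff every prime p ≡ 3 (mod 4) appears to even power.
All primes ≡ 3 (mod 4) appear to even power.
Search a = 0, 1, 2, … for 625 - a² a perfect square: first hit at a = 0: 625 - 0 = 625 = 25².
625 = 0² + 25² = 0 + 625 ✓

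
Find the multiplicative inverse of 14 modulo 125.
9

gcd(14, 125) = 1, so the inverse exists.
Extended Euclidean algorithm on (125, 14):
125 = 8 × 14 + 13  ⟹  13 = (1)·125 + (-8)·14
14 = 1 × 13 + 1  ⟹  1 = (-1)·125 + (9)·14
So (9)·14 ≡ 1 (mod 125), i.e. 14^(-1) ≡ 9 (mod 125).
Check: 14 × 9 = 126 ≡ 1 (mod 125)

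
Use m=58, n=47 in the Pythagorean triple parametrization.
(1155, 5452, 5573)

Euclid's formula: a = m² - n², b = 2mn, c = m² + n²
m = 58, n = 47
a = 58² - 47² = 3364 - 2209 = 1155
b = 2 × 58 × 47 = 5452
c = 58² + 47² = 3364 + 2209 = 5573
Verification: 1155² + 5452² = 1334025 + 29724304 = 31058329 = 5573² ✓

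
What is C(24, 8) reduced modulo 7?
2

Using Lucas' theorem:
Write n=24 and k=8 in base 7:
n in base 7: [3, 3]
k in base 7: [1, 1]
C(24,8) mod 7 = ∏ C(n_i, k_i) mod 7
Digit binomials (mod 7): C(3,1) = 3; C(3,1) = 3
Product: 3 × 3 = 9 ≡ 2 (mod 7)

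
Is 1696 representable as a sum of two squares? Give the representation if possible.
20² + 36² (a=20, b=36)

Factorization: 1696 = 2^5 × 53
By Fermat: n is sum of two squares iff every prime p ≡ 3 (mod 4) appears to even power.
All primes ≡ 3 (mod 4) appear to even power.
Search a = 0, 1, 2, … for 1696 - a² a perfect square: first hit at a = 20: 1696 - 400 = 1296 = 36².
1696 = 20² + 36² = 400 + 1296 ✓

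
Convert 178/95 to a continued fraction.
[1; 1, 6, 1, 11]

Euclidean algorithm steps:
178 = 1 × 95 + 83
95 = 1 × 83 + 12
83 = 6 × 12 + 11
12 = 1 × 11 + 1
11 = 11 × 1 + 0
Continued fraction: [1; 1, 6, 1, 11]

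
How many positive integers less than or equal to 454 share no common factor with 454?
226

454 = 2 × 227
φ(n) = n × ∏(1 - 1/p) for each prime p dividing n
φ(454) = 454 × (1 - 1/2) × (1 - 1/227) = 226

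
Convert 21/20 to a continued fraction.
[1; 20]

Euclidean algorithm steps:
21 = 1 × 20 + 1
20 = 20 × 1 + 0
Continued fraction: [1; 20]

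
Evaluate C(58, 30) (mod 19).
0

Using Lucas' theorem:
Write n=58 and k=30 in base 19:
n in base 19: [3, 1]
k in base 19: [1, 11]
C(58,30) mod 19 = ∏ C(n_i, k_i) mod 19
Digit binomials (mod 19): C(3,1) = 3; C(1,11) = 0 (k_i > n_i)
Product: 3 × 0 = 0 ≡ 0 (mod 19)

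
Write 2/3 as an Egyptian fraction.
1/2 + 1/6

Greedy algorithm:
2/3: ceiling(3/2) = 2, use 1/2
1/6: ceiling(6/1) = 6, use 1/6
Result: 2/3 = 1/2 + 1/6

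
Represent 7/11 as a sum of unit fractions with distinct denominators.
1/2 + 1/8 + 1/88

Greedy algorithm:
7/11: ceiling(11/7) = 2, use 1/2
3/22: ceiling(22/3) = 8, use 1/8
1/88: ceiling(88/1) = 88, use 1/88
Result: 7/11 = 1/2 + 1/8 + 1/88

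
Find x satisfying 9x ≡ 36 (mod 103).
x ≡ 4 (mod 103)

gcd(9, 103) = 1, which divides 36, so solutions exist.
Find 9^(-1) mod 103 by the extended Euclidean algorithm:
103 = 11 × 9 + 4  ⟹  4 = (1)·103 + (-11)·9
9 = 2 × 4 + 1  ⟹  1 = (-2)·103 + (23)·9
So (23)·9 ≡ 1 (mod 103), i.e. 9^(-1) ≡ 23 (mod 103).
x ≡ 23 × 36 = 828 ≡ 4 (mod 103).
Check: 9 × 4 = 36 ≡ 36 (mod 103).
Unique solution: x ≡ 4 (mod 103)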